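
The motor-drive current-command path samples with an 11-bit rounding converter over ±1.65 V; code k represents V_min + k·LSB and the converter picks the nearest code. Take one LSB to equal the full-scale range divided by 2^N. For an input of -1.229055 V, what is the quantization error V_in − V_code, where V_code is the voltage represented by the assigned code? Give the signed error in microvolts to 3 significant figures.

Span: 1.65 V − (-1.65 V) = 3.3 V. LSB = 3.3 V / 2^11 ≈ 1.611 mV.
(V_in − V_min)/LSB = (-1.229055 − (-1.65)) × 2048/3.3 = 261.2410 → nearest code k = 261.
V_code = -1.65 + (261/2048) × 3.3 = -1.229443359 V.
Error = V_in − V_code = -1.229055 − (-1.229443359) = +388 µV.

+388 µV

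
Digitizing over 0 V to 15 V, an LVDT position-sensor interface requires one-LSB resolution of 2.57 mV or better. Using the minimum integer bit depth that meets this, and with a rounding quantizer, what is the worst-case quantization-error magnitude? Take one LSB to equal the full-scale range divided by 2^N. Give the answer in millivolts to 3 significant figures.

Range is 15 V.
15 V / 2.57 mV = 5837. Since 2^12 = 4096 and 2^13 = 8192, N = 13.
LSB = 15 V ÷ 2^13 = 15/8192 V = 1.8311 mV.
Max error for round-to-nearest is LSB/2 = 0.916 mV.

0.916 mV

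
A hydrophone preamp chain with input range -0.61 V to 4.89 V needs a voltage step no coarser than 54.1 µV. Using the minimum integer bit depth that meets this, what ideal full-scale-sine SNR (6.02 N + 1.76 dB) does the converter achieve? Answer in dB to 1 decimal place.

Full-scale range = 4.89 V − (-0.61 V) = 5.5 V.
Levels needed ≥ 5.5/54.1 µV = 101700. 2^17 = 131072 suffices, so N_min = 17.
6.02(17) + 1.76 = 104.10 dB.

104.1 dB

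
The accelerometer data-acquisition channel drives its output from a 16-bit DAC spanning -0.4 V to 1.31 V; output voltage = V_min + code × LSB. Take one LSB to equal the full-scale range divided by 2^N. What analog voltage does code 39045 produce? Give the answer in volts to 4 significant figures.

Range = 1.31 − (-0.4) = 1.71 V. LSB = 1.71 V / 2^16.
Output = V_min + (39045/65536) × range = -0.4 + 0.595779 × 1.71 V
      = -0.4 + 1.01878 = 0.618783 V.

0.6188 V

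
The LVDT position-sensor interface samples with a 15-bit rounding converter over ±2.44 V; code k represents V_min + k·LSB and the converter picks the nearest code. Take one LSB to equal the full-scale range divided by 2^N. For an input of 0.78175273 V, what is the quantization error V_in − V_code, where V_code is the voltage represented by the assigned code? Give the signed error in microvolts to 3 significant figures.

+41.3 µV

Range = 2.44 − (-2.44) = 4.88 V. LSB = 4.88 V / 2^15 ≈ 148.9 µV.
(0.78175273 − (-2.44)) / LSB = 3.22175273 × 32768/4.88 = 21633.2773. Nearest integer: k = 21633.
V_code = -2.44 + (21633/32768) × 4.88 = 0.78171142578 V.
e = 0.78175273 − (0.78171142578) = +41.3 µV.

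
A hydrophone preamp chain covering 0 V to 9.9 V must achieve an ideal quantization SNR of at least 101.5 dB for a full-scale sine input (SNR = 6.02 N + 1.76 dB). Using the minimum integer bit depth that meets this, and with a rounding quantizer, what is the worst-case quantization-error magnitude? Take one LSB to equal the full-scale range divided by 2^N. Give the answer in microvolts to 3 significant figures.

Range is 9.9 V.
6.02 N + 1.76 ≥ 101.5 gives N ≥ 16.568, so the minimum integer is 17.
Step size = 9.9/131072 V = 75.531 µV.
|e|_max = LSB/2 = 37.8 µV.

37.8 µV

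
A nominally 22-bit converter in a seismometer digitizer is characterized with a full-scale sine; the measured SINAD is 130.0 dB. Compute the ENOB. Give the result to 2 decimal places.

21.30 bits

ENOB = (SINAD − 1.76) / 6.02 = (130.0 − 1.76) / 6.02 = 128.24 / 6.02 = 21.3023.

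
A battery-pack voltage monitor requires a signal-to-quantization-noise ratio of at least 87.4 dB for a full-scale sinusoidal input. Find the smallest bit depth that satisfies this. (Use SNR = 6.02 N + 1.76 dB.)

N ≥ (87.4 − 1.76)/6.02 = 14.226 → N_min = 15.

15 bits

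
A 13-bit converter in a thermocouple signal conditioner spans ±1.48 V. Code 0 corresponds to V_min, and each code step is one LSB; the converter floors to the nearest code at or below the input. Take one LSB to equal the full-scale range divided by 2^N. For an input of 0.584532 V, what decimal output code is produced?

5713

Span: 1.48 V − (-1.48 V) = 2.96 V. LSB = 2.96 V / 2^13 ≈ 361.3 µV.
(V_in − V_min) × 2^13/range = (0.584532 − (-1.48)) × 8192/2.96 = 5713.732.
Floor → code = 5713.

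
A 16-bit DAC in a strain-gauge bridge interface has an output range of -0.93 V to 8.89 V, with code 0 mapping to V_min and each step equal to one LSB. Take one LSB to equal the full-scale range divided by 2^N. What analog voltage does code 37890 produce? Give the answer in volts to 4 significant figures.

Span: 8.89 V − (-0.93 V) = 9.82 V. LSB = 9.82 V / 2^16.
V_out = -0.93 + 37890 × (9.82/65536) V
      = -0.93 V + 5.67749 V = 4.74749 V.

4.747 V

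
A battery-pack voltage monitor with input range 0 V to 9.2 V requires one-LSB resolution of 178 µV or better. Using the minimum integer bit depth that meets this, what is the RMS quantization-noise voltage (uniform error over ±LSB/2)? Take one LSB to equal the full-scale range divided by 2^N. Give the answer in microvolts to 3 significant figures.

Span = 9.2 V.
Need 2^N ≥ 9.2 V / 178 µV = 51690 → N_min = 16.
LSB = 9.2 V ÷ 2^16 = 9.2/65536 V = 140.38 µV.
RMS noise = LSB/√12 = 40.5 µV.

40.5 µV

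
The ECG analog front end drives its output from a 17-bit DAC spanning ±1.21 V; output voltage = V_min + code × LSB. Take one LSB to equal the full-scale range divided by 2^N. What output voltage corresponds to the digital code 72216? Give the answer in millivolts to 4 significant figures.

The full-scale span is 1.21 − (-1.21) = 2.42 V. LSB = 2.42 V / 2^17.
V_out = -1.21 + 72216 × (2.42/131072) V
      = -1.21 V + 1.33333 V = 0.123334 V.

123.3 mV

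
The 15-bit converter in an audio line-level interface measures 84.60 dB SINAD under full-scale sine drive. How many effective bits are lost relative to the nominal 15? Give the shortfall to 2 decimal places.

1.24 bits

Effective bits = (84.60 − 1.76)/6.02 = 13.7608.
Lost resolution: 15 − 13.7608 = 1.2392 bits.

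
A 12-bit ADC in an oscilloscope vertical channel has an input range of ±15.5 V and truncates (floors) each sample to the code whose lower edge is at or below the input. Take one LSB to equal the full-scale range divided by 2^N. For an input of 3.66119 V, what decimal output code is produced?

2531

The full-scale span is 15.5 − (-15.5) = 31 V. LSB = 31 V / 2^12 ≈ 7.568 mV.
(V_in − V_min) × 2^12/range = (3.66119 − (-15.5)) × 4096/31 = 2531.749.
Floor → code = 2531.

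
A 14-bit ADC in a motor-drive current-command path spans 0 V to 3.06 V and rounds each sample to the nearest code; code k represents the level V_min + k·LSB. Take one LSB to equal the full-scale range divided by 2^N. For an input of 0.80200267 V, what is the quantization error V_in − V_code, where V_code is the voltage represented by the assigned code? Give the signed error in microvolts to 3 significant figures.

+22.7 µV

Span = 3.06 V. LSB = 3.06 V / 2^14 ≈ 186.8 µV.
Position in LSBs: (0.80200267 − (0)) × 16384/3.06 = 4294.1215; rounding gives k = 4294.
V_code = V_min + k × range/2^14 = 0 + 4294 × 3.06/16384 = 0.80197998047 V.
Error = V_in − V_code = 0.80200267 − (0.80197998047) = +22.7 µV.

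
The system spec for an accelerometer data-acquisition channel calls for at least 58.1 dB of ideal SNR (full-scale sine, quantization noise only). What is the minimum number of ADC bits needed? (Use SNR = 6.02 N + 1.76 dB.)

10 bits

6.02 N + 1.76 ≥ 58.1 gives N ≥ 9.359, so the minimum integer is 10.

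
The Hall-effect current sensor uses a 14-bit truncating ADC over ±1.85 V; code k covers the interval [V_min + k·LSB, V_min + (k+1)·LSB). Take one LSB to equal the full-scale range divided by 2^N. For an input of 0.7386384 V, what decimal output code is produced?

Range = 1.85 − (-1.85) = 3.7 V. LSB = 3.7 V / 2^14 ≈ 225.8 µV.
(V_in − V_min) × 2^14/range = (0.7386384 − (-1.85)) × 16384/3.7 = 11462.771.
Floor → code = 11462.

11462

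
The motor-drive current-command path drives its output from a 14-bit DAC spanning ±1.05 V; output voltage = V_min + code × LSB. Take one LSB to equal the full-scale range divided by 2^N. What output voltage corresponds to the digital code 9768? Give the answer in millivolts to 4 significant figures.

Full-scale range = 1.05 V − (-1.05 V) = 2.1 V. LSB = 2.1 V / 2^14.
Output = V_min + (9768/16384) × range = -1.05 + 0.596191 × 2.1 V
      = -1.05 + 1.25200 = 0.202002 V.

202.0 mV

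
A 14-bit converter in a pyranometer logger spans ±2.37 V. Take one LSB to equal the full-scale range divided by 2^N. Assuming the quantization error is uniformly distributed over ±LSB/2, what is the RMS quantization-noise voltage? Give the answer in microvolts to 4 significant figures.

83.52 µV

Range = 2.37 − (-2.37) = 4.74 V.
LSB = 4.74 V ÷ 2^14 = 4.74/16384 V = 289.307 µV.
For a uniform distribution on [−LSB/2, +LSB/2], V_rms = LSB/√12 = 289.307 µV/3.4641 = 83.52 µV.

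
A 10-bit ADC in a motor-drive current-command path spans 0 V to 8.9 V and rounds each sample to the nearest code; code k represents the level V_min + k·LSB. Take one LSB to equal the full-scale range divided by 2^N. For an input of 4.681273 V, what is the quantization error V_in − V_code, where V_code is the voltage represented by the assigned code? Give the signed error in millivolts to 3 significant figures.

Range is 8.9 V. LSB = 8.9 V / 2^10 ≈ 8.691 mV.
Position in LSBs: (4.681273 − (0)) × 1024/8.9 = 538.6094; rounding gives k = 539.
V_code = 0 + (539/1024) × 8.9 = 4.684667969 V.
Error = V_in − V_code = 4.681273 − (4.684667969) = −3.39 mV.

−3.39 mV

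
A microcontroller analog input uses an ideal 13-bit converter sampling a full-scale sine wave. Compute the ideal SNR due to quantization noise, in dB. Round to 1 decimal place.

For an ideal N-bit converter with full-scale sine input, SNR = 6.02 N + 1.76 dB. SNR = 6.02 × 13 + 1.76 = 78.26 + 1.76 = 80.02 dB.

80.0 dB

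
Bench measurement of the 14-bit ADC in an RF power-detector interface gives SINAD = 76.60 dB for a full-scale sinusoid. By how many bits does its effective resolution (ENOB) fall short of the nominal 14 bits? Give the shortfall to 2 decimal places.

ENOB = (SINAD − 1.76)/6.02 = (76.60 − 1.76)/6.02 = 12.4319 bits.
Lost resolution: 14 − 12.4319 = 1.5681 bits.

1.57 bits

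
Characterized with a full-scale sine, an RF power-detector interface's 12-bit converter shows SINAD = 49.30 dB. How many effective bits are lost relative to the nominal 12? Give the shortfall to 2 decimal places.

ENOB = (SINAD − 1.76)/6.02 = (49.30 − 1.76)/6.02 = 7.8970 bits.
Lost resolution: 12 − 7.8970 = 4.1030 bits.

4.10 bits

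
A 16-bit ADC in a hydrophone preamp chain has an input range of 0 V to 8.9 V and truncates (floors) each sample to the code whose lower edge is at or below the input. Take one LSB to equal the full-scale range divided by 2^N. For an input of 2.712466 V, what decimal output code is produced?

19973

Range is 8.9 V. LSB = 8.9 V / 2^16 ≈ 135.8 µV.
(V_in − V_min) × 2^16/range = (2.712466 − (0)) × 65536/8.9 = 19973.502.
Floor → code = 19973.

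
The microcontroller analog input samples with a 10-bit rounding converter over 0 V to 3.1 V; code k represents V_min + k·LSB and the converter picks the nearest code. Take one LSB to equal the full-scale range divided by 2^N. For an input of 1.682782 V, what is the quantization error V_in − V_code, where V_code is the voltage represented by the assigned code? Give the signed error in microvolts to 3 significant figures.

V_FS = 3.1 V. LSB = 3.1 V / 2^10 ≈ 3.027 mV.
(V_in − V_min)/LSB = (1.682782 − (0)) × 1024/3.1 = 555.8609 → nearest code k = 556.
V_code = 0 + (556/1024) × 3.1 = 1.683203125 V.
V_in − V_code = 1.682782 − (1.683203125) = −421 µV.

−421 µV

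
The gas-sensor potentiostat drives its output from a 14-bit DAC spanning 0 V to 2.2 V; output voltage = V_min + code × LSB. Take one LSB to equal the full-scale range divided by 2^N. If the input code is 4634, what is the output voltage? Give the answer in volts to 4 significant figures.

Full-scale range = 2.2 V. LSB = 2.2 V / 2^14.
V_out = 0 + 4634 × (2.2/16384) V
      = 0 V + 0.622241 V = 0.622241 V.

0.6222 V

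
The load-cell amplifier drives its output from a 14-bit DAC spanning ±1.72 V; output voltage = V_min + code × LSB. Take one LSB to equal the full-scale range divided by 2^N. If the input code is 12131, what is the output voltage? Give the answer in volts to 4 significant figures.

Full-scale range = 1.72 V − (-1.72 V) = 3.44 V. LSB = 3.44 V / 2^14.
V_out = -1.72 + 12131 × (3.44/16384) V
      = -1.72 + 2.54704 = 0.827036 V.

0.8270 V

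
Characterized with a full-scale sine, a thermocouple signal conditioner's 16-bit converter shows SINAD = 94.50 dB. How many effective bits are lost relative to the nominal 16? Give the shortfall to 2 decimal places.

0.59 bits

Effective bits = (94.50 − 1.76)/6.02 = 15.4053.
16 − 15.4053 = 0.59 bits below nominal.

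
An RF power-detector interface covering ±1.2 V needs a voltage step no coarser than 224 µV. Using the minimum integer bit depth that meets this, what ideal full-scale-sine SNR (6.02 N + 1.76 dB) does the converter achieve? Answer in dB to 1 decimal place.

Span: 1.2 V − (-1.2 V) = 2.4 V.
2.4 V / 224 µV = 10710. Since 2^13 = 8192 and 2^14 = 16384, N = 14.
6.02(14) + 1.76 = 86.04 dB.

86.0 dB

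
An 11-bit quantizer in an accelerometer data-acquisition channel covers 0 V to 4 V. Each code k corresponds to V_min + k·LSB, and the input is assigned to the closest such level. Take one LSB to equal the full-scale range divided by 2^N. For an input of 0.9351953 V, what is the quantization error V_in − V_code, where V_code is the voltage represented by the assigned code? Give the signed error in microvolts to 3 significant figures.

−352 µV

Range is 4 V. LSB = 4 V / 2^11 ≈ 1.953 mV.
(0.9351953 − (0)) / LSB = 0.9351953 × 2048/4 = 478.8200. Nearest integer: k = 479.
Reconstructed level: 0 + 479 × 4/2048 V = 0.9355468750 V.
e = 0.9351953 − (0.9355468750) = −352 µV.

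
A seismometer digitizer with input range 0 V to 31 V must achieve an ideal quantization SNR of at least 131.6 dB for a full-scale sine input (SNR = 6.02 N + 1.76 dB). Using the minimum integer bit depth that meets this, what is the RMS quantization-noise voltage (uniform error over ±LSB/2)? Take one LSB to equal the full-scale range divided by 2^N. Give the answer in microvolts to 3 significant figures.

Full-scale range = 31 V.
6.02 N + 1.76 ≥ 131.6 gives N ≥ 21.568, so the minimum integer is 22.
One LSB is 31 V / 4194304 = 7.3910 µV.
V_rms = LSB/√12 = 2.13 µV.

2.13 µV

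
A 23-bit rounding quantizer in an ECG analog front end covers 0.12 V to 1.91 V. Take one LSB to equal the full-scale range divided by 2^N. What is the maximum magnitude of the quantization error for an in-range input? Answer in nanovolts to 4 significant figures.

The full-scale span is 1.91 − (0.12) = 1.79 V.
Step size = 1.79/8388608 V = 213.385 nV.
Worst-case error for round-to-nearest is half an LSB: 106.7 nV.

106.7 nV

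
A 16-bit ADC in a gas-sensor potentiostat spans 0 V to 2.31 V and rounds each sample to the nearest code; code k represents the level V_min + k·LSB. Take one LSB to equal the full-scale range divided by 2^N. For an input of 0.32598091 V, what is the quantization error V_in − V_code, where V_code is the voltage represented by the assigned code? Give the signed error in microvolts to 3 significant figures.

+9.23 µV

Span = 2.31 V. LSB = 2.31 V / 2^16 ≈ 35.25 µV.
(V_in − V_min)/LSB = (0.32598091 − (0)) × 65536/2.31 = 9248.2619 → nearest code k = 9248.
Reconstructed level: 0 + 9248 × 2.31/65536 V = 0.32597167969 V.
Error = V_in − V_code = 0.32598091 − (0.32597167969) = +9.23 µV.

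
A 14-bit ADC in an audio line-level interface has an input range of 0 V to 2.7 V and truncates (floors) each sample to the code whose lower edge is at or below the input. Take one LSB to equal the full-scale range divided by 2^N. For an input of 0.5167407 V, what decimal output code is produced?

Span = 2.7 V. LSB = 2.7 V / 2^14 ≈ 164.8 µV.
V_in − V_min = 0.5167407 − (0) = 0.5167407 V.
Divide by LSB: 0.5167407 × 16384/2.7 = 3135.6591.
Truncating gives code 3135.

3135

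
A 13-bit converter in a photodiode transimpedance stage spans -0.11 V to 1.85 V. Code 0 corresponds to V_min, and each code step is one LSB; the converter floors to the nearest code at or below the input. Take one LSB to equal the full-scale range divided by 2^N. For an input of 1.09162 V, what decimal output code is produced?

Span: 1.85 V − (-0.11 V) = 1.96 V. LSB = 1.96 V / 2^13 ≈ 239.3 µV.
code = ⌊(V_in − V_min)/LSB⌋ = ⌊(V_in − V_min) × 2^13 / range⌋
     = ⌊(1.09162 − (-0.11)) × 8192 / 1.96⌋ = ⌊1.20162 × 8192/1.96⌋
     = ⌊5022.281⌋ = 5022.

5022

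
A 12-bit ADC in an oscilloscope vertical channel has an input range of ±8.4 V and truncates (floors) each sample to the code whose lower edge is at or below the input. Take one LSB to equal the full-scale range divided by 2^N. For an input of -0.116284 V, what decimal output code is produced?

The full-scale span is 8.4 − (-8.4) = 16.8 V. LSB = 16.8 V / 2^12 ≈ 4.102 mV.
code = ⌊(V_in − V_min)/LSB⌋ = ⌊(V_in − V_min) × 2^12 / range⌋
     = ⌊(-0.116284 − (-8.4)) × 4096 / 16.8⌋ = ⌊8.283716 × 4096/16.8⌋
     = ⌊2019.649⌋ = 2019.

2019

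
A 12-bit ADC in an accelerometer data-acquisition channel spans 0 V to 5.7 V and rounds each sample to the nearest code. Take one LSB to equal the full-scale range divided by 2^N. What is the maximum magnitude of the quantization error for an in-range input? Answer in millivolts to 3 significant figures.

0.696 mV

Full-scale range = 5.7 V.
Step size = 5.7/4096 V = 1.3916 mV.
A rounding quantizer has |error| ≤ LSB/2 = 0.696 mV.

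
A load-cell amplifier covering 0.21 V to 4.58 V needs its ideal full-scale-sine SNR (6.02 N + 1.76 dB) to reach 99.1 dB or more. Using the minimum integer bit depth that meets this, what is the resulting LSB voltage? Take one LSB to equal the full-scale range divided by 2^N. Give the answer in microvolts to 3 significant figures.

Full-scale range = 4.58 V − (0.21 V) = 4.37 V.
N ≥ (99.1 − 1.76)/6.02 = 16.169 → N_min = 17.
LSB = 4.37 V ÷ 2^17 = 4.37/131072 V = 33.3 µV.

33.3 µV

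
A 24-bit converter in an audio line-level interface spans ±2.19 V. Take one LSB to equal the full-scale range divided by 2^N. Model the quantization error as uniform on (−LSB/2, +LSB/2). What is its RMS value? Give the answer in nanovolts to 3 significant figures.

75.4 nV

Range = 2.19 − (-2.19) = 4.38 V.
LSB = 4.38 V ÷ 2^24 = 4.38/16777216 V = 261.07 nV.
For a uniform distribution on [−LSB/2, +LSB/2], V_rms = LSB/√12 = 261.07 nV/3.4641 = 75.4 nV.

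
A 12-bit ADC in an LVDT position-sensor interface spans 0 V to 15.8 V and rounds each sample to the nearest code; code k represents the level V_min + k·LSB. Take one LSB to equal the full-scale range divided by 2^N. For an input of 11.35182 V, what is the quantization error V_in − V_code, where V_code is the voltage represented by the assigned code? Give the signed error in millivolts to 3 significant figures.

Span = 15.8 V. LSB = 15.8 V / 2^12 ≈ 3.857 mV.
(V_in − V_min)/LSB = (11.35182 − (0)) × 4096/15.8 = 2942.8516 → nearest code k = 2943.
Reconstructed level: 0 + 2943 × 15.8/4096 V = 11.35239258 V.
V_in − V_code = 11.35182 − (11.35239258) = −0.573 mV.

−0.573 mV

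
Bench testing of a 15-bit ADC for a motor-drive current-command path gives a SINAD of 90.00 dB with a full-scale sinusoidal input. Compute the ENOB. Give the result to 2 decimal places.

14.66 bits

ENOB = (SINAD − 1.76) / 6.02 = (90.00 − 1.76) / 6.02 = 88.24 / 6.02 = 14.6578.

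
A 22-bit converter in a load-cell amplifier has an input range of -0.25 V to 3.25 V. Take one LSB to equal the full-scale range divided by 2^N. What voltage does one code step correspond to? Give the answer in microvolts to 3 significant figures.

0.834 µV

Range = 3.25 − (-0.25) = 3.5 V.
Number of codes = 2^22 = 4194304.
LSB = 3.5 V ÷ 2^22 = 3.5/4194304 V = 0.834 µV.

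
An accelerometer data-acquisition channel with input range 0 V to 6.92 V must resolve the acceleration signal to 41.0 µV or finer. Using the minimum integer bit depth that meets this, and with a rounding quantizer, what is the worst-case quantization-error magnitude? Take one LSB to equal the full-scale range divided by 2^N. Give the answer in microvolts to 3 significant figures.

13.2 µV

Full-scale range = 6.92 V.
Need 2^N ≥ 6.92 V / 41.0 µV = 168800 → N_min = 18.
LSB = 6.92 V ÷ 2^18 = 6.92/262144 V = 26.398 µV.
|e|_max = LSB/2 = 13.2 µV.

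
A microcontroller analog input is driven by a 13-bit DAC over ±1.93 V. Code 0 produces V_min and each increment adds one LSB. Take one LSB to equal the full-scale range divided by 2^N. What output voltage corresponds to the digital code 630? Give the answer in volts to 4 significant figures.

Span: 1.93 V − (-1.93 V) = 3.86 V. LSB = 3.86 V / 2^13.
V_out = V_min + code × LSB = -1.93 V + 630 × 3.86 V / 8192
      = -1.93 V + 0.296851 V = -1.63315 V.

-1.633 V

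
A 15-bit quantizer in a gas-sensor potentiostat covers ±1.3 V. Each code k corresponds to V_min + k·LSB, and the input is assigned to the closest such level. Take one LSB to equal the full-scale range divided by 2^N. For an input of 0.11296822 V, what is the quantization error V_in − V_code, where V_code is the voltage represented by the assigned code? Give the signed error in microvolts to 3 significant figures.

Full-scale range = 1.3 V − (-1.3 V) = 2.6 V. LSB = 2.6 V / 2^15 ≈ 79.35 µV.
Position in LSBs: (0.11296822 − (-1.3)) × 32768/2.6 = 17807.7472; rounding gives k = 17808.
Reconstructed level: -1.3 + 17808 × 2.6/32768 V = 0.11298828125 V.
Error = V_in − V_code = 0.11296822 − (0.11298828125) = −20.1 µV.

−20.1 µV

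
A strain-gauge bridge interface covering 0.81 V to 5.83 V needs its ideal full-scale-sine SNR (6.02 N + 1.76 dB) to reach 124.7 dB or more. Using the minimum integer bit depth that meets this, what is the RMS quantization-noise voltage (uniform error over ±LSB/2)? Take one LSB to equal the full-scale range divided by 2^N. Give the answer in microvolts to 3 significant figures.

0.691 µV

Full-scale range = 5.83 V − (0.81 V) = 5.02 V.
N ≥ (124.7 − 1.76)/6.02 = 20.422 → N_min = 21.
One LSB is 5.02 V / 2097152 = 2.3937 µV.
RMS noise = LSB/√12 = 0.691 µV.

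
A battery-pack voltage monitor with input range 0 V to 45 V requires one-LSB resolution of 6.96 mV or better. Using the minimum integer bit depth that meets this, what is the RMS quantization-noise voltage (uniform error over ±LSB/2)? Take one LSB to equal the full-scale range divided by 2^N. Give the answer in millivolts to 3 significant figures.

1.59 mV

V_FS = 45 V.
45 V / 6.96 mV = 6466. Since 2^12 = 4096 and 2^13 = 8192, N = 13.
Step size = 45/8192 V = 5.4932 mV.
σ_q = LSB/√12 = 5.4932 mV/3.4641 = 1.59 mV.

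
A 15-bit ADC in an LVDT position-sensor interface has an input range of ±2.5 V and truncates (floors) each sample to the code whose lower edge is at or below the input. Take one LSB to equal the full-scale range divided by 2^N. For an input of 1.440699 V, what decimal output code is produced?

Range = 2.5 − (-2.5) = 5 V. LSB = 5 V / 2^15 ≈ 152.6 µV.
(V_in − V_min) × 2^15/range = (1.440699 − (-2.5)) × 32768/5 = 25825.765.
Floor → code = 25825.

25825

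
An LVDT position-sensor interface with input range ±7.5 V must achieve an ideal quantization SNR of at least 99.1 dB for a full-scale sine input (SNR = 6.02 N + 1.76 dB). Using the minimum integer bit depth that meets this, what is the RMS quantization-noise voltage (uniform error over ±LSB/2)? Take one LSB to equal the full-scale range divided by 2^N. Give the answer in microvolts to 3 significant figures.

33.0 µV

Range = 7.5 − (-7.5) = 15 V.
Required N = ⌈(99.1 − 1.76)/6.02⌉ = ⌈16.169⌉ = 17.
LSB = 15 V ÷ 2^17 = 15/131072 V = 114.44 µV.
σ_q = LSB/√12 = 114.44 µV/3.4641 = 33.0 µV.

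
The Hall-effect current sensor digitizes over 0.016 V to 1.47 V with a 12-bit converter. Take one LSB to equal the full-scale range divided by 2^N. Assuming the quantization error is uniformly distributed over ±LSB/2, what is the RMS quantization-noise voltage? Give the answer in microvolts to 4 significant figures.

Span: 1.47 V − (0.016 V) = 1.454 V.
LSB = 1.454 V / 2^12 = 354.980 µV.
RMS of a uniform error over width LSB is LSB/√12 = 102.5 µV.

102.5 µV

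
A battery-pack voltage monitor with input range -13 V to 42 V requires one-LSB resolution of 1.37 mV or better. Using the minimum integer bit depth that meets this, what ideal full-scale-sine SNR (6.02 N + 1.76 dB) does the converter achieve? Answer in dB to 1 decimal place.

98.1 dB

Full-scale range = 42 V − (-13 V) = 55 V.
Need 2^N ≥ 55 V / 1.37 mV = 40150 → N_min = 16.
6.02(16) + 1.76 = 98.08 dB.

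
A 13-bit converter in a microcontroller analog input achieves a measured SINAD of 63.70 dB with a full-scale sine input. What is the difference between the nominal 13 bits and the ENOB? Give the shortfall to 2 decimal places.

2.71 bits

ENOB = (SINAD − 1.76)/6.02 = (63.70 − 1.76)/6.02 = 10.2890 bits.
Shortfall = 13 − 10.2890 = 2.7110 bits.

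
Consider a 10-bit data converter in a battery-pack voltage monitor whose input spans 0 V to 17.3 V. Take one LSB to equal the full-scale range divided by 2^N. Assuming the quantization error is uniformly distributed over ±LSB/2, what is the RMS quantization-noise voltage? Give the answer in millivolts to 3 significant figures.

4.88 mV

Full-scale range = 17.3 V.
Step size = 17.3/1024 V = 16.895 mV.
V_rms = LSB/√12 = 16.895 mV / √12 = 4.88 mV.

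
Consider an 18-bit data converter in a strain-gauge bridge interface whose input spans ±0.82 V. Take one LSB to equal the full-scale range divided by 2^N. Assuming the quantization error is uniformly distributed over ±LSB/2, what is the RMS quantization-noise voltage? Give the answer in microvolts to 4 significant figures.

1.806 µV

Span: 0.82 V − (-0.82 V) = 1.64 V.
Step size = 1.64/262144 V = 6.25610 µV.
σ_q = LSB/√12 = 6.25610 µV/3.4641 = 1.806 µV.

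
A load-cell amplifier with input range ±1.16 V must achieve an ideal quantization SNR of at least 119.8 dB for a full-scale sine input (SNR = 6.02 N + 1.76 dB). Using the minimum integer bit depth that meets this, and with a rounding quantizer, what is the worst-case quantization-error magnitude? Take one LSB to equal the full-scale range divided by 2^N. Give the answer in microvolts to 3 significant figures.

1.11 µV

Range = 1.16 − (-1.16) = 2.32 V.
Solving 6.02 N ≥ 119.8 − 1.76: N ≥ 19.608. Round up → N = 20.
One LSB is 2.32 V / 1048576 = 2.2125 µV.
Max error for round-to-nearest is LSB/2 = 1.11 µV.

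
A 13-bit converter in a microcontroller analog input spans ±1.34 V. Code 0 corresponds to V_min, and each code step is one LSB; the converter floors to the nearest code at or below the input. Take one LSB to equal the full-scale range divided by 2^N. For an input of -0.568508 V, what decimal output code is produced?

Span: 1.34 V − (-1.34 V) = 2.68 V. LSB = 2.68 V / 2^13 ≈ 327.1 µV.
code = ⌊(V_in − V_min)/LSB⌋ = ⌊(V_in − V_min) × 2^13 / range⌋
     = ⌊(-0.568508 − (-1.34)) × 8192 / 2.68⌋ = ⌊0.771492 × 8192/2.68⌋
     = ⌊2358.232⌋ = 2358.

2358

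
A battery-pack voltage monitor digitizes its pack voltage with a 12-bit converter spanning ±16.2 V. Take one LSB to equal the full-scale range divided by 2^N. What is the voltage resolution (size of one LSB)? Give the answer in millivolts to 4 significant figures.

Span: 16.2 V − (-16.2 V) = 32.4 V.
There are 2^12 = 4096 steps.
LSB = 32.4 V ÷ 2^12 = 32.4/4096 V = 7.910 mV.

7.910 mV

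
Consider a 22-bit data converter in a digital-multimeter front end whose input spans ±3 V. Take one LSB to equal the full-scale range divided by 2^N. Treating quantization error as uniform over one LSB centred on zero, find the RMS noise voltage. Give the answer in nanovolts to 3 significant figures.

413 nV

Span: 3 V − (-3 V) = 6 V.
LSB = 6 V / 2^22 = 1.4305 µV.
RMS of a uniform error over width LSB is LSB/√12 = 413 nV.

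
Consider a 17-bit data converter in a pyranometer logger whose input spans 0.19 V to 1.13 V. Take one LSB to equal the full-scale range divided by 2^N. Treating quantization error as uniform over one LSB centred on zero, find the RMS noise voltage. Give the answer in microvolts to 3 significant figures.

Span: 1.13 V − (0.19 V) = 0.94 V.
One LSB is 0.94 V / 131072 = 7.1716 µV.
V_rms = LSB/√12 = 7.1716 µV / √12 = 2.07 µV.

2.07 µV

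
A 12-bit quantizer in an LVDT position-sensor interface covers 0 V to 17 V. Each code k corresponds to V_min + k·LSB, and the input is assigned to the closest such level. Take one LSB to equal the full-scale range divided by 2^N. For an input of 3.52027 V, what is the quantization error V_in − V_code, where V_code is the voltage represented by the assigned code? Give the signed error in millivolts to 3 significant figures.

+0.739 mV

V_FS = 17 V. LSB = 17 V / 2^12 ≈ 4.150 mV.
(3.52027 − (0)) / LSB = 3.52027 × 4096/17 = 848.1780. Nearest integer: k = 848.
Reconstructed level: 0 + 848 × 17/4096 V = 3.519531250 V.
V_in − V_code = 3.52027 − (3.519531250) = +0.739 mV.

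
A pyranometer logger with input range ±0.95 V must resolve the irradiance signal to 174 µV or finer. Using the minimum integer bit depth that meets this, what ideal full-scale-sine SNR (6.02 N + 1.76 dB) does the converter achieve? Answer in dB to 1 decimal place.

86.0 dB

Span: 0.95 V − (-0.95 V) = 1.9 V.
1.9 V / 174 µV = 10920. Since 2^13 = 8192 and 2^14 = 16384, N = 14.
Ideal SNR at N = 14: 6.02·14 + 1.76 = 86.0 dB.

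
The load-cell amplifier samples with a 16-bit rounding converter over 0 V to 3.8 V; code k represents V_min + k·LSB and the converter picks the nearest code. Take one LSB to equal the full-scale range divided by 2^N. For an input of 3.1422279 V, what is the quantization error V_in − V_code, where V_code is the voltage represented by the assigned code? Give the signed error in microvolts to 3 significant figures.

−8.43 µV

Full-scale range = 3.8 V. LSB = 3.8 V / 2^16 ≈ 57.98 µV.
Position in LSBs: (3.1422279 − (0)) × 65536/3.8 = 54191.8546; rounding gives k = 54192.
V_code = V_min + k × range/2^16 = 0 + 54192 × 3.8/65536 = 3.1422363281 V.
Error = V_in − V_code = 3.1422279 − (3.1422363281) = −8.43 µV.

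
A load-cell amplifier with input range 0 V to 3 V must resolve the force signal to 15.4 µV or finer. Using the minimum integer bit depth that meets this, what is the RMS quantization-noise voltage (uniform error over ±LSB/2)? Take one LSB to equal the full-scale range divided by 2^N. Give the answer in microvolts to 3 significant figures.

Full-scale range = 3 V.
Required number of levels: 3/15.4 µV = 194810; smallest N with 2^N ≥ that is 18.
LSB = 3 V ÷ 2^18 = 3/262144 V = 11.444 µV.
RMS noise = LSB/√12 = 3.30 µV.

3.30 µV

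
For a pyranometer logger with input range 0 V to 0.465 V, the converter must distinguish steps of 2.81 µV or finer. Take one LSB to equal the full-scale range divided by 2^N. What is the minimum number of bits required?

Full-scale range = 0.465 V.
Required number of levels: 0.465/2.81 µV = 165480; smallest N with 2^N ≥ that is 18.

18 bits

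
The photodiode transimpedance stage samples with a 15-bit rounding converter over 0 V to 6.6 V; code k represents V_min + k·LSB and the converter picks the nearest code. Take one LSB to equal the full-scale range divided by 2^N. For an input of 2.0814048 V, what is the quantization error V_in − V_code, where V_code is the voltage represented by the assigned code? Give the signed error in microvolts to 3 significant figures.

Span = 6.6 V. LSB = 6.6 V / 2^15 ≈ 201.4 µV.
(V_in − V_min)/LSB = (2.0814048 − (0)) × 32768/6.6 = 10333.8595 → nearest code k = 10334.
V_code = 0 + (10334/32768) × 6.6 = 2.0814331055 V.
Error = V_in − V_code = 2.0814048 − (2.0814331055) = −28.3 µV.

−28.3 µV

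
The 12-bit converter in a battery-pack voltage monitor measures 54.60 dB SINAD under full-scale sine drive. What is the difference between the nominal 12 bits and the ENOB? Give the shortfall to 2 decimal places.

3.22 bits

Effective bits = (54.60 − 1.76)/6.02 = 8.7774.
Shortfall = 12 − 8.7774 = 3.2226 bits.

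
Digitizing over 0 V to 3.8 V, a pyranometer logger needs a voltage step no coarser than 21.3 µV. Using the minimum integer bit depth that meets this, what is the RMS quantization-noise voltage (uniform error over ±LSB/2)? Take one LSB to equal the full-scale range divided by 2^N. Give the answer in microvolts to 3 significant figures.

V_FS = 3.8 V.
Required number of levels: 3.8/21.3 µV = 178400; smallest N with 2^N ≥ that is 18.
LSB = 3.8 V / 2^18 = 14.496 µV.
σ_q = LSB/√12 = 14.496 µV/3.4641 = 4.18 µV.

4.18 µV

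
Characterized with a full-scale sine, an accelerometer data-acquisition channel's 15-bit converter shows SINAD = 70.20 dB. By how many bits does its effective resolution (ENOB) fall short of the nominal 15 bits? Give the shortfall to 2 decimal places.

Effective bits = (70.20 − 1.76)/6.02 = 11.3688.
15 − 11.3688 = 3.63 bits below nominal.

3.63 bits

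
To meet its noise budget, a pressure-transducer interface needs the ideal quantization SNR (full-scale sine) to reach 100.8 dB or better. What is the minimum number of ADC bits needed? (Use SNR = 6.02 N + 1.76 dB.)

17 bits

Solving 6.02 N ≥ 100.8 − 1.76: N ≥ 16.452. Round up → N = 17.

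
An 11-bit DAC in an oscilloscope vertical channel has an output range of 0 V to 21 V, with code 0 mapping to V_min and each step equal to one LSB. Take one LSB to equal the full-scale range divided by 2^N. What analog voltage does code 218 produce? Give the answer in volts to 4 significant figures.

Full-scale range = 21 V. LSB = 21 V / 2^11.
V_out = 0 + 218 × (21/2048) V
      = 0 + 2.23535 = 2.23535 V.

2.235 V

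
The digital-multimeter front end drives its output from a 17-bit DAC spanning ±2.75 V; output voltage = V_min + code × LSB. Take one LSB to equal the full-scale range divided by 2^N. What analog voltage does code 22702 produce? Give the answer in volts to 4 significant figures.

The full-scale span is 2.75 − (-2.75) = 5.5 V. LSB = 5.5 V / 2^17.
V_out = -2.75 + 22702 × (5.5/131072) V
      = -2.75 V + 0.952614 V = -1.79739 V.

-1.797 V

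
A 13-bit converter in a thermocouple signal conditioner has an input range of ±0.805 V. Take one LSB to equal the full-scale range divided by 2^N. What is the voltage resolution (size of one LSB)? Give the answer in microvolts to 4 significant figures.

196.5 µV

Span: 0.805 V − (-0.805 V) = 1.61 V.
2^13 = 8192 levels.
Step size = 1.61/8192 V = 196.5 µV.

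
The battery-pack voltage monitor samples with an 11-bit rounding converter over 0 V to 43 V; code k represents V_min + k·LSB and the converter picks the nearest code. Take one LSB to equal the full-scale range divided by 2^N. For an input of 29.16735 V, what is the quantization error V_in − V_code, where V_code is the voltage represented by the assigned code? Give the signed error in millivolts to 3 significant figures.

Span = 43 V. LSB = 43 V / 2^11 ≈ 21.00 mV.
Position in LSBs: (29.16735 − (0)) × 2048/43 = 1389.1798; rounding gives k = 1389.
V_code = V_min + k × range/2^11 = 0 + 1389 × 43/2048 = 29.16357422 V.
e = 29.16735 − (29.16357422) = +3.78 mV.

+3.78 mV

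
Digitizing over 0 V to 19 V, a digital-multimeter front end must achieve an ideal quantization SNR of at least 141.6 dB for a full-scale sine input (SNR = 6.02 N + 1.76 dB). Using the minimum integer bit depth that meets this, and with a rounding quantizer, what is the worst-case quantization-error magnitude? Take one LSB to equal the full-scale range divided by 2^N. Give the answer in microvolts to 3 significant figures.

0.566 µV

Span = 19 V.
Solving 6.02 N ≥ 141.6 − 1.76: N ≥ 23.229. Round up → N = 24.
One LSB is 19 V / 16777216 = 1.1325 µV.
|e|_max = LSB/2 = 0.566 µV.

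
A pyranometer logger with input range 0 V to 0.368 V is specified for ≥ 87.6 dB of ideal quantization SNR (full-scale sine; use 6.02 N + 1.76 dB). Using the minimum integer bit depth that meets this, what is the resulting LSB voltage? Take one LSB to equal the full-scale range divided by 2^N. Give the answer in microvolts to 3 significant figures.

Range is 0.368 V.
N ≥ (87.6 − 1.76)/6.02 = 14.259 → N_min = 15.
Step size = 0.368/32768 V = 11.2 µV.

11.2 µV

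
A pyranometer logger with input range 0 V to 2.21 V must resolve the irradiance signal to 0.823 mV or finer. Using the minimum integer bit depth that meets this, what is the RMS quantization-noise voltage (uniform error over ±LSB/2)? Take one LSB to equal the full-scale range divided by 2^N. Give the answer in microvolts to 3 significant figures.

Full-scale range = 2.21 V.
Need 2^N ≥ 2.21 V / 0.823 mV = 2685 → N_min = 12.
One LSB is 2.21 V / 4096 = 0.53955 mV.
V_rms = LSB/√12 = 156 µV.

156 µV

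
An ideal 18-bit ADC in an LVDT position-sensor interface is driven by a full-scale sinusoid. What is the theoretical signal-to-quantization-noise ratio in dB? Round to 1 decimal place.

110.1 dB

6.02(18) + 1.76 = 108.36 + 1.76 = 110.12 dB.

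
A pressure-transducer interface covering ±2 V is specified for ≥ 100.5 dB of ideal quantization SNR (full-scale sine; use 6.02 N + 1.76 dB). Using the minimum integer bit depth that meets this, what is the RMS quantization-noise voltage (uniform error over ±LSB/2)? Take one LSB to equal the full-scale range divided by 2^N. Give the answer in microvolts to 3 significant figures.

8.81 µV

Span: 2 V − (-2 V) = 4 V.
N ≥ (100.5 − 1.76)/6.02 = 16.402 → N_min = 17.
LSB = 4 V / 2^17 = 30.518 µV.
σ_q = LSB/√12 = 30.518 µV/3.4641 = 8.81 µV.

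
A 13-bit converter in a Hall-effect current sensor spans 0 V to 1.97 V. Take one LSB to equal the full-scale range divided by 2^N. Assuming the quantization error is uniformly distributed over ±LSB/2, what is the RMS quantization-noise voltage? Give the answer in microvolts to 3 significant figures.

V_FS = 1.97 V.
LSB = 1.97 V ÷ 2^13 = 1.97/8192 V = 240.48 µV.
σ_q = LSB/√12 = 240.48 µV/3.4641 = 69.4 µV.

69.4 µV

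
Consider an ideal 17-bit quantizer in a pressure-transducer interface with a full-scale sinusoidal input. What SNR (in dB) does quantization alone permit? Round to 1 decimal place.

104.1 dB

6.02(17) + 1.76 = 102.34 + 1.76 = 104.10 dB.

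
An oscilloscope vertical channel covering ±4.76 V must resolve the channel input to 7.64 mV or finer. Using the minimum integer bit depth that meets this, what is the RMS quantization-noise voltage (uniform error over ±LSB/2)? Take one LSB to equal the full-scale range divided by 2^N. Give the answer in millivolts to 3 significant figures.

Span: 4.76 V − (-4.76 V) = 9.52 V.
Levels needed ≥ 9.52/7.64 mV = 1246. 2^11 = 2048 suffices, so N_min = 11.
One LSB is 9.52 V / 2048 = 4.6484 mV.
σ_q = LSB/√12 = 4.6484 mV/3.4641 = 1.34 mV.

1.34 mV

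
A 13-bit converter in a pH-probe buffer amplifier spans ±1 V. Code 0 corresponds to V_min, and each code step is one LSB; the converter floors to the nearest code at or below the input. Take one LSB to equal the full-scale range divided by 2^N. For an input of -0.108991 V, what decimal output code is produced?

Full-scale range = 1 V − (-1 V) = 2 V. LSB = 2 V / 2^13 ≈ 244.1 µV.
code = ⌊(V_in − V_min)/LSB⌋ = ⌊(V_in − V_min) × 2^13 / range⌋
     = ⌊(-0.108991 − (-1)) × 8192 / 2⌋ = ⌊0.891009 × 8192/2⌋
     = ⌊3649.573⌋ = 3649.

3649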